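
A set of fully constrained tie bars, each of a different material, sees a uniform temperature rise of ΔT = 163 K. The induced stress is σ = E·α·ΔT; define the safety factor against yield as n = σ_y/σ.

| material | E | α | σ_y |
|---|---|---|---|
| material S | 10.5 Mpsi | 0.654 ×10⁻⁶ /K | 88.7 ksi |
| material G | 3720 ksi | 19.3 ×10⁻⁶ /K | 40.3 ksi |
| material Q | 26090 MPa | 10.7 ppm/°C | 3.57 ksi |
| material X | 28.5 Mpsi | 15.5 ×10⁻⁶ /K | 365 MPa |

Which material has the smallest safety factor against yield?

With everything in SI (GPa, ×10⁻⁶/K, MPa):
  material S: E = 72.39, α = 0.654, σ_y = 611.6 → σ = 7.72 MPa, n = 79.2
  material G: E = 25.65, α = 19.3, σ_y = 277.9 → σ = 80.7 MPa, n = 3.44
  material Q: E = 26.09, α = 10.7, σ_y = 24.61 → σ = 45.5 MPa, n = 0.541
  material X: E = 196.5, α = 15.5, σ_y = 365.0 → σ = 496 MPa, n = 0.735
Smallest n: material Q with n = 0.541.

material Q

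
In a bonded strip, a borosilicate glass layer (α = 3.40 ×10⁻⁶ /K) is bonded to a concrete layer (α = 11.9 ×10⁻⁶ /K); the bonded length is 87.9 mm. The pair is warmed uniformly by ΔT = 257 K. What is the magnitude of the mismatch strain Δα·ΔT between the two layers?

Δα = |3.40 − 11.9|×10⁻⁶/K = 8.50×10⁻⁶/K.
Mismatch strain = Δα·ΔT = 8.50×10⁻⁶ × 257.0 = 2.18×10⁻³.

2.18×10⁻³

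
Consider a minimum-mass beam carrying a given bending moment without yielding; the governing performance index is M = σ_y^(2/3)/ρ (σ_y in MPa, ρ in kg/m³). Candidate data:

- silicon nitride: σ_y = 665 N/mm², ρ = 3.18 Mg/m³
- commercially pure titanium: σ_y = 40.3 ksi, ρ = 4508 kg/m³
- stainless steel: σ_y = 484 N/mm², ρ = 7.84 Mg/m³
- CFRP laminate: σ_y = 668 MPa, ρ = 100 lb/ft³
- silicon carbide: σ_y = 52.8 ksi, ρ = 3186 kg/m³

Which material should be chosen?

CFRP laminate

Convert each candidate to consistent units, then evaluate M:
  silicon nitride: σ_y = 665.0 MPa, ρ = 3180 kg/m³
  commercially pure titanium: σ_y = 277.9 MPa, ρ = 4508 kg/m³
  stainless steel: σ_y = 484.0 MPa, ρ = 7840 kg/m³
  CFRP laminate: σ_y = 668.0 MPa, ρ = 1602 kg/m³
  silicon carbide: σ_y = 364.0 MPa, ρ = 3186 kg/m³
  CFRP laminate: M = 47.7×10⁻³
  silicon nitride: M = 24.0×10⁻³
  silicon carbide: M = 16.0×10⁻³
  commercially pure titanium: M = 9.45×10⁻³
  stainless steel: M = 7.86×10⁻³
Highest index: CFRP laminate.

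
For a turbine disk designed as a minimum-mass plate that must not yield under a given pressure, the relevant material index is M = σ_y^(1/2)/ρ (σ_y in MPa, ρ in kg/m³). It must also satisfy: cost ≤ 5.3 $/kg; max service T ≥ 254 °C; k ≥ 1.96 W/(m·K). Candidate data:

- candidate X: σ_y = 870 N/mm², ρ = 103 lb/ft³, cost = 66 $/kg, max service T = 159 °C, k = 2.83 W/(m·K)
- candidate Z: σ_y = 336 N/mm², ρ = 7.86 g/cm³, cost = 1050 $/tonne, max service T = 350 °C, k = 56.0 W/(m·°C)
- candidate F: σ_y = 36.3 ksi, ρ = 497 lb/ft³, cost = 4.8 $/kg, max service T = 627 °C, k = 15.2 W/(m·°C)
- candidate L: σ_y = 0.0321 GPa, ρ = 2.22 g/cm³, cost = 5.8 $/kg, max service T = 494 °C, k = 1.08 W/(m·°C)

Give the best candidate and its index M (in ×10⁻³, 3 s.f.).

candidate Z, M = 2.33×10⁻³

Screen on constraints: cost ≤ 5.3 $/kg; max service T ≥ 254 °C; k ≥ 1.96 W/(m·K). Survivors: candidate Z, candidate F.
Convert each candidate to consistent units, then evaluate M:
  candidate Z: σ_y = 336.0 MPa, ρ = 7860 kg/m³
  candidate F: σ_y = 250.3 MPa, ρ = 7961 kg/m³
  candidate Z: M = 2.33×10⁻³
  candidate F: M = 1.99×10⁻³
Candidate Z has the largest M.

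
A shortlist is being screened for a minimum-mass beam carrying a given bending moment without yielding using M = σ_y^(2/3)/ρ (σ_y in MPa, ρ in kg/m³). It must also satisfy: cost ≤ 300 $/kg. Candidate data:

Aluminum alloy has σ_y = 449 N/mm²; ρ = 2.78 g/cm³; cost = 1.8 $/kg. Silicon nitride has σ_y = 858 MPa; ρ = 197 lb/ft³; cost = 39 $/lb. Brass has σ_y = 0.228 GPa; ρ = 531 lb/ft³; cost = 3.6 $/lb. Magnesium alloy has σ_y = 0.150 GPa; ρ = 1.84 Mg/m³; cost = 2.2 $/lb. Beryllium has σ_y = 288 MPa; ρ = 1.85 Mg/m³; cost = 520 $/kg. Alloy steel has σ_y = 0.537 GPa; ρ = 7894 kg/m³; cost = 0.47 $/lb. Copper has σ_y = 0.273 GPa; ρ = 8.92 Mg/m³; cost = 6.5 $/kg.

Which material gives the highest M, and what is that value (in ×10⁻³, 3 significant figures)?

silicon nitride, M = 28.6×10⁻³

Screen on constraints: cost ≤ 300 $/kg. Survivors: aluminum alloy, silicon nitride, brass, magnesium alloy, alloy steel, copper.
Convert each candidate to consistent units, then evaluate M:
  aluminum alloy: σ_y = 449.0 MPa, ρ = 2780 kg/m³
  silicon nitride: σ_y = 858.0 MPa, ρ = 3156 kg/m³
  brass: σ_y = 228.0 MPa, ρ = 8506 kg/m³
  magnesium alloy: σ_y = 150.0 MPa, ρ = 1840 kg/m³
  alloy steel: σ_y = 537.0 MPa, ρ = 7894 kg/m³
  copper: σ_y = 273.0 MPa, ρ = 8920 kg/m³
  silicon nitride: M = 28.6×10⁻³
  aluminum alloy: M = 21.1×10⁻³
  magnesium alloy: M = 15.3×10⁻³
  alloy steel: M = 8.37×10⁻³
  copper: M = 4.72×10⁻³
  brass: M = 4.39×10⁻³
Highest index: silicon nitride.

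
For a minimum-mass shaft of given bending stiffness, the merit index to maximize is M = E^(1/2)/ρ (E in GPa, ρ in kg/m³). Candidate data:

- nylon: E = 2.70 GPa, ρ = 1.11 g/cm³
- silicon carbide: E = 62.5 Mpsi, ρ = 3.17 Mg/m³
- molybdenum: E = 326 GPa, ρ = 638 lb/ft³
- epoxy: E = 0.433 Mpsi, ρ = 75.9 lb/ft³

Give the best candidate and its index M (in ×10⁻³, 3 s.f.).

Normalizing units and computing the index:
  nylon: E = 2.700 GPa, ρ = 1110 kg/m³
  silicon carbide: E = 430.9 GPa, ρ = 3170 kg/m³
  molybdenum: E = 326.0 GPa, ρ = 10220 kg/m³
  epoxy: E = 2.985 GPa, ρ = 1216 kg/m³
  silicon carbide: M = 6.55×10⁻³
  molybdenum: M = 1.77×10⁻³
  nylon: M = 1.48×10⁻³
  epoxy: M = 1.42×10⁻³
Highest index: silicon carbide.

silicon carbide, M = 6.55×10⁻³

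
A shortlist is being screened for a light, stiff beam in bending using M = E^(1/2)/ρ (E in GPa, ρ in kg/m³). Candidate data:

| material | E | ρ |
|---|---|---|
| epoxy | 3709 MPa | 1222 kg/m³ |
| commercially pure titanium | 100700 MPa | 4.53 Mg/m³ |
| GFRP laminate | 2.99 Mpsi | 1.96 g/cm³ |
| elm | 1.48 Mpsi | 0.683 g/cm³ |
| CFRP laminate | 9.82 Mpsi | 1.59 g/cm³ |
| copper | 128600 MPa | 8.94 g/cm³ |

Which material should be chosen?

CFRP laminate

Normalizing units and computing the index:
  epoxy: E = 3.709 GPa, ρ = 1222 kg/m³
  commercially pure titanium: E = 100.7 GPa, ρ = 4530 kg/m³
  GFRP laminate: E = 20.62 GPa, ρ = 1960 kg/m³
  elm: E = 10.20 GPa, ρ = 683.0 kg/m³
  CFRP laminate: E = 67.71 GPa, ρ = 1590 kg/m³
  copper: E = 128.6 GPa, ρ = 8940 kg/m³
  CFRP laminate: M = 5.18×10⁻³
  elm: M = 4.68×10⁻³
  GFRP laminate: M = 2.32×10⁻³
  commercially pure titanium: M = 2.22×10⁻³
  epoxy: M = 1.58×10⁻³
  copper: M = 1.27×10⁻³
The maximum is for CFRP laminate.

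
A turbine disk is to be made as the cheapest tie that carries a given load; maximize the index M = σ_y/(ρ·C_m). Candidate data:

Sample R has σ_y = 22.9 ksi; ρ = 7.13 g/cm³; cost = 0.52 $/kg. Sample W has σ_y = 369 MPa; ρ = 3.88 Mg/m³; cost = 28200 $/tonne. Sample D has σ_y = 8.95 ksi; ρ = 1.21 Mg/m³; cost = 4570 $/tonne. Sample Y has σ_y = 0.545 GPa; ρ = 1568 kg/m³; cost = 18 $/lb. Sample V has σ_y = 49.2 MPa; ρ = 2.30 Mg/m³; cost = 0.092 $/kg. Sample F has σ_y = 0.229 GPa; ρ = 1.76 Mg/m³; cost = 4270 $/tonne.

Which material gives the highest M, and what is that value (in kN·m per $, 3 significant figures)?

Normalizing units and computing the index:
  sample R: σ_y = 157.9 MPa, ρ = 7130 kg/m³, cost = 0.5200 $/kg
  sample W: σ_y = 369.0 MPa, ρ = 3880 kg/m³, cost = 28.20 $/kg
  sample D: σ_y = 61.71 MPa, ρ = 1210 kg/m³, cost = 4.570 $/kg
  sample Y: σ_y = 545.0 MPa, ρ = 1568 kg/m³, cost = 39.68 $/kg
  sample V: σ_y = 49.20 MPa, ρ = 2300 kg/m³, cost = 0.09200 $/kg
  sample F: σ_y = 229.0 MPa, ρ = 1760 kg/m³, cost = 4.270 $/kg
  sample V: M = 233 kN·m per $
  sample R: M = 42.6 kN·m per $
  sample F: M = 30.5 kN·m per $
  sample D: M = 11.2 kN·m per $
  sample Y: M = 8.76 kN·m per $
  sample W: M = 3.37 kN·m per $
Sample V has the largest M.

sample V, M = 233 kN·m per $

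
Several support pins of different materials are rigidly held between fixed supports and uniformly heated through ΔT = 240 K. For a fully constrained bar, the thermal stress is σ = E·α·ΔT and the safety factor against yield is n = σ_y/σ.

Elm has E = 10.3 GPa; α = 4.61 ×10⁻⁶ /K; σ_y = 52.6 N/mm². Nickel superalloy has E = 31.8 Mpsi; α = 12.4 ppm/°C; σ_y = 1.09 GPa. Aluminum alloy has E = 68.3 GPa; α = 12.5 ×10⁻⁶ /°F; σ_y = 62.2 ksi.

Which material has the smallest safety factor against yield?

aluminum alloy

Per material, after unit conversion:
  elm: E = 10.30, α = 4.61, σ_y = 52.60 → σ = 11.4 MPa, n = 4.62
  nickel superalloy: E = 219.3, α = 12.4, σ_y = 1090 → σ = 652 MPa, n = 1.67
  aluminum alloy: E = 68.30, α = 22.5, σ_y = 428.9 → σ = 369 MPa, n = 1.16
The minimum is aluminum alloy at n = 1.16.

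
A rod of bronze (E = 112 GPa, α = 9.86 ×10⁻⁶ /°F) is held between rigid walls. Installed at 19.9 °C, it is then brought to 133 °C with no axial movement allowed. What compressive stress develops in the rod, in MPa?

α = 9.86×10⁻⁶/°F × 9/5 = 17.7×10⁻⁶/K.
ΔT = 113.1 K. Constrained thermal stress σ = E·α·ΔT = 112.0×10³ MPa × 17.7×10⁻⁶ × 113.1 = 225 MPa (compressive).

225 MPa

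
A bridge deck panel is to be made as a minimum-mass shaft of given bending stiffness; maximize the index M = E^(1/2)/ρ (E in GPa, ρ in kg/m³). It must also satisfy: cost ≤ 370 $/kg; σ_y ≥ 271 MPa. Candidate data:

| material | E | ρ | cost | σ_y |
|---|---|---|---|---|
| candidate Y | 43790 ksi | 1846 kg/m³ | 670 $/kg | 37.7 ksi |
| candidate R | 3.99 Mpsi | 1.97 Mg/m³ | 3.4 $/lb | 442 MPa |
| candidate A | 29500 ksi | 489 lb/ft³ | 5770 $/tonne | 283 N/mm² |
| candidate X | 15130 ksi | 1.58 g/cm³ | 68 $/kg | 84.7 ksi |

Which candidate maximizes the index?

candidate X

Screen on constraints: cost ≤ 370 $/kg; σ_y ≥ 271 MPa. Survivors: candidate R, candidate A, candidate X.
Putting every candidate on a common basis:
  candidate R: E = 27.51 GPa, ρ = 1970 kg/m³
  candidate A: E = 203.4 GPa, ρ = 7833 kg/m³
  candidate X: E = 104.3 GPa, ρ = 1580 kg/m³
  candidate X: M = 6.46×10⁻³
  candidate R: M = 2.66×10⁻³
  candidate A: M = 1.82×10⁻³
The maximum is for candidate X.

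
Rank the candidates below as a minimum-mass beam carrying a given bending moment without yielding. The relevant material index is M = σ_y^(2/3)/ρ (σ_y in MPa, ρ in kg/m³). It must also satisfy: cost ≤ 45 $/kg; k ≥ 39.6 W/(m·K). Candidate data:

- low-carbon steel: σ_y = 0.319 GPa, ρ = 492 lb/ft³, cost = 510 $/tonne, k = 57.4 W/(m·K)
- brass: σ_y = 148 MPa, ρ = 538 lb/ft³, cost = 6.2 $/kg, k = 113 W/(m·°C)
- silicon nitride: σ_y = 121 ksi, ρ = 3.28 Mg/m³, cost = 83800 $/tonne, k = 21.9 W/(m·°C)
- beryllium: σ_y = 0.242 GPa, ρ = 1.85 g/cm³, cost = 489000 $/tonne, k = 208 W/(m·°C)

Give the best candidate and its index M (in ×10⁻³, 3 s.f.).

Screen on constraints: cost ≤ 45 $/kg; k ≥ 39.6 W/(m·K). Survivors: low-carbon steel, brass.
After converting to SI:
  low-carbon steel: σ_y = 319.0 MPa, ρ = 7881 kg/m³
  brass: σ_y = 148.0 MPa, ρ = 8618 kg/m³
  low-carbon steel: M = 5.92×10⁻³
  brass: M = 3.25×10⁻³
Low-carbon steel has the largest M.

low-carbon steel, M = 5.92×10⁻³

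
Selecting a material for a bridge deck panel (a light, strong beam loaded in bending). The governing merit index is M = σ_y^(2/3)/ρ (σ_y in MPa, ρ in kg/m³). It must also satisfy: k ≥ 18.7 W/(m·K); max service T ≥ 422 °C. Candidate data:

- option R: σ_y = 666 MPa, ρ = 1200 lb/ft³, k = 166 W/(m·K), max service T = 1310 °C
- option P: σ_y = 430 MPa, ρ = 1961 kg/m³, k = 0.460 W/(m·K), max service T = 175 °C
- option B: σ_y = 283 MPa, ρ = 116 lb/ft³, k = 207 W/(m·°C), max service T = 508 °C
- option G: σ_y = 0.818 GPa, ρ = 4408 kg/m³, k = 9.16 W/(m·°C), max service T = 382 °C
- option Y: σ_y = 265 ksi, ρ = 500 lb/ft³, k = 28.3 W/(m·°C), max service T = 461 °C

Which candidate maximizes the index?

option B

Screen on constraints: k ≥ 18.7 W/(m·K); max service T ≥ 422 °C. Survivors: option R, option B, option Y.
Normalizing units and computing the index:
  option R: σ_y = 666.0 MPa, ρ = 19220 kg/m³
  option B: σ_y = 283.0 MPa, ρ = 1858 kg/m³
  option Y: σ_y = 1827 MPa, ρ = 8009 kg/m³
  option B: M = 23.2×10⁻³
  option Y: M = 18.7×10⁻³
  option R: M = 3.97×10⁻³
Highest index: option B.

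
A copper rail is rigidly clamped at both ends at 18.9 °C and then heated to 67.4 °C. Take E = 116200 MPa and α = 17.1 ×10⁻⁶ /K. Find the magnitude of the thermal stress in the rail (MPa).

96.4 MPa

E = 116200 MPa = 116.2 GPa.
ΔT = 48.50 K. Constrained thermal stress σ = E·α·ΔT = 116.2×10³ MPa × 17.1×10⁻⁶ × 48.50 = 96.4 MPa (compressive).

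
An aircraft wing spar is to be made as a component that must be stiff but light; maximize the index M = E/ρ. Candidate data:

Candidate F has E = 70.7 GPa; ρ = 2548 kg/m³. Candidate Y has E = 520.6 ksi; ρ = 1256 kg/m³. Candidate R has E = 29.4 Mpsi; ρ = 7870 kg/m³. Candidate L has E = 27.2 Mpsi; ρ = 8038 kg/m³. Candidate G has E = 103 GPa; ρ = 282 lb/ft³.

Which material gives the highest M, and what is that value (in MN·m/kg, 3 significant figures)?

After converting to SI:
  candidate F: E = 70.70 GPa, ρ = 2548 kg/m³
  candidate Y: E = 3.589 GPa, ρ = 1256 kg/m³
  candidate R: E = 202.7 GPa, ρ = 7870 kg/m³
  candidate L: E = 187.5 GPa, ρ = 8038 kg/m³
  candidate G: E = 103.0 GPa, ρ = 4517 kg/m³
  candidate F: M = 27.7 MN·m/kg
  candidate R: M = 25.8 MN·m/kg
  candidate L: M = 23.3 MN·m/kg
  candidate G: M = 22.8 MN·m/kg
  candidate Y: M = 2.86 MN·m/kg
The maximum is for candidate F.

candidate F, M = 27.7 MN·m/kg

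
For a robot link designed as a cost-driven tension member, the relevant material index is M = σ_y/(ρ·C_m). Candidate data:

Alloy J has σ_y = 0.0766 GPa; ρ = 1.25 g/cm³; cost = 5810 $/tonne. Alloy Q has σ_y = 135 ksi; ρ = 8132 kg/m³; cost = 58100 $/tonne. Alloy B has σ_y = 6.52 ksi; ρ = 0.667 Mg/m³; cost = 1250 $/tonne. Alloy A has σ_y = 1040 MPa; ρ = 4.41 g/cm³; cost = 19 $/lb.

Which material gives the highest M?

alloy B

After converting to SI:
  alloy J: σ_y = 76.60 MPa, ρ = 1250 kg/m³, cost = 5.810 $/kg
  alloy Q: σ_y = 930.8 MPa, ρ = 8132 kg/m³, cost = 58.10 $/kg
  alloy B: σ_y = 44.95 MPa, ρ = 667.0 kg/m³, cost = 1.250 $/kg
  alloy A: σ_y = 1040 MPa, ρ = 4410 kg/m³, cost = 41.89 $/kg
  alloy B: M = 53.9 kN·m per $
  alloy J: M = 10.5 kN·m per $
  alloy A: M = 5.63 kN·m per $
  alloy Q: M = 1.97 kN·m per $
Highest index: alloy B.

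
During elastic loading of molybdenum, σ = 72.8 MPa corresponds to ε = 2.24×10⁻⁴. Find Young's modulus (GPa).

325 GPa

E = σ/ε = 72.8 MPa / 2.24×10⁻⁴ = 325000 MPa = 325 GPa.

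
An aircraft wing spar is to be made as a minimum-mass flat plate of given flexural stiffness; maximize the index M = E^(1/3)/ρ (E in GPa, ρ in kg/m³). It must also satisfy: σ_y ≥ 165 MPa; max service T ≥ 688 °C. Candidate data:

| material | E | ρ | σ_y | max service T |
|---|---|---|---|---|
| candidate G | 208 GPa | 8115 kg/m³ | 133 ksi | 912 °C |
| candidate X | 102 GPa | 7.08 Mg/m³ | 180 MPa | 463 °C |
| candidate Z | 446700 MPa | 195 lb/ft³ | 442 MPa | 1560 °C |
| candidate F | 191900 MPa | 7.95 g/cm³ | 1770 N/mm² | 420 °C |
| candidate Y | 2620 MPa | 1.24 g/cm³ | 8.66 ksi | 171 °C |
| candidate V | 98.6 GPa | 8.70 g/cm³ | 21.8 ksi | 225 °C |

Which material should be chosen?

Screen on constraints: σ_y ≥ 165 MPa; max service T ≥ 688 °C. Survivors: candidate G, candidate Z.
Convert each candidate to consistent units, then evaluate M:
  candidate G: E = 208.0 GPa, ρ = 8115 kg/m³
  candidate Z: E = 446.7 GPa, ρ = 3124 kg/m³
  candidate Z: M = 2.45×10⁻³
  candidate G: M = 0.730×10⁻³
The maximum is for candidate Z.

candidate Z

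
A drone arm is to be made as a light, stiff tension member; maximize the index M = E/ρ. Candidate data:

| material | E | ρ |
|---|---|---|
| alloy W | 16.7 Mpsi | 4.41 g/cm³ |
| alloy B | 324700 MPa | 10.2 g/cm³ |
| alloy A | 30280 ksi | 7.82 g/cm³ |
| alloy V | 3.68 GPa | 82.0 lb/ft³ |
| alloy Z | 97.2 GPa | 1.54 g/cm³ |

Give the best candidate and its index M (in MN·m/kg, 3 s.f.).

Putting every candidate on a common basis:
  alloy W: E = 115.1 GPa, ρ = 4410 kg/m³
  alloy B: E = 324.7 GPa, ρ = 10200 kg/m³
  alloy A: E = 208.8 GPa, ρ = 7820 kg/m³
  alloy V: E = 3.680 GPa, ρ = 1314 kg/m³
  alloy Z: E = 97.20 GPa, ρ = 1540 kg/m³
  alloy Z: M = 63.1 MN·m/kg
  alloy B: M = 31.8 MN·m/kg
  alloy A: M = 26.7 MN·m/kg
  alloy W: M = 26.1 MN·m/kg
  alloy V: M = 2.80 MN·m/kg
Alloy Z has the largest M.

alloy Z, M = 63.1 MN·m/kg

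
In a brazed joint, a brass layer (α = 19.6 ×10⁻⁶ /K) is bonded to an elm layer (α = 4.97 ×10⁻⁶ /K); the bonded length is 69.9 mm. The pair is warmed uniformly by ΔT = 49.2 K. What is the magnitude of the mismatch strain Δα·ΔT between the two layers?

Δα = |19.6 − 4.97|×10⁻⁶/K = 14.6×10⁻⁶/K.
Mismatch strain = Δα·ΔT = 14.6×10⁻⁶ × 49.2 = 7.20×10⁻⁴.

7.20×10⁻⁴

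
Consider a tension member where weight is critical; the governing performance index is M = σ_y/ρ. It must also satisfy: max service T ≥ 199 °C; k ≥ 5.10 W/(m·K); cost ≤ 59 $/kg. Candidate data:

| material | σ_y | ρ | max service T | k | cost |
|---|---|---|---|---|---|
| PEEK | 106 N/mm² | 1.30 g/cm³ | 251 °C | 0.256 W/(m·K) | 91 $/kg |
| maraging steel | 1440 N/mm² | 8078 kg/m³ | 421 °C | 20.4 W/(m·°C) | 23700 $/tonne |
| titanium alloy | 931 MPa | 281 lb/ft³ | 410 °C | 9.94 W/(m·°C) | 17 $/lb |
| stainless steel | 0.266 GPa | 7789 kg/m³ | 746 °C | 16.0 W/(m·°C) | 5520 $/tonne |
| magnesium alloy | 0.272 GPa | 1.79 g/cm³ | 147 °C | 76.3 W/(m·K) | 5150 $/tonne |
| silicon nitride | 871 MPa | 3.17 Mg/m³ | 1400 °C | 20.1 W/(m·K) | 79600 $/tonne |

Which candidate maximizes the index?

titanium alloy

Screen on constraints: max service T ≥ 199 °C; k ≥ 5.10 W/(m·K); cost ≤ 59 $/kg. Survivors: maraging steel, titanium alloy, stainless steel.
After converting to SI:
  maraging steel: σ_y = 1440 MPa, ρ = 8078 kg/m³
  titanium alloy: σ_y = 931.0 MPa, ρ = 4501 kg/m³
  stainless steel: σ_y = 266.0 MPa, ρ = 7789 kg/m³
  titanium alloy: M = 207 kN·m/kg
  maraging steel: M = 178 kN·m/kg
  stainless steel: M = 34.2 kN·m/kg
Highest index: titanium alloy.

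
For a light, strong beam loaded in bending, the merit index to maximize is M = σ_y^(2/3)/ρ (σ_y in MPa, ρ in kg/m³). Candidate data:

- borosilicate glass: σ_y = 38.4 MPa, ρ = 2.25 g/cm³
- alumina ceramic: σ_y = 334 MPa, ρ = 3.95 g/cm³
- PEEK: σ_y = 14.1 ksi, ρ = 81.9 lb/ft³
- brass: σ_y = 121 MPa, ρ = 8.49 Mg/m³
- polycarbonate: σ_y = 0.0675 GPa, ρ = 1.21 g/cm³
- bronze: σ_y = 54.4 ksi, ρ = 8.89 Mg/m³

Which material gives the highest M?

PEEK

Putting every candidate on a common basis:
  borosilicate glass: σ_y = 38.40 MPa, ρ = 2250 kg/m³
  alumina ceramic: σ_y = 334.0 MPa, ρ = 3950 kg/m³
  PEEK: σ_y = 97.22 MPa, ρ = 1312 kg/m³
  brass: σ_y = 121.0 MPa, ρ = 8490 kg/m³
  polycarbonate: σ_y = 67.50 MPa, ρ = 1210 kg/m³
  bronze: σ_y = 375.1 MPa, ρ = 8890 kg/m³
  PEEK: M = 16.1×10⁻³
  polycarbonate: M = 13.7×10⁻³
  alumina ceramic: M = 12.2×10⁻³
  bronze: M = 5.85×10⁻³
  borosilicate glass: M = 5.06×10⁻³
  brass: M = 2.88×10⁻³
The maximum is for PEEK.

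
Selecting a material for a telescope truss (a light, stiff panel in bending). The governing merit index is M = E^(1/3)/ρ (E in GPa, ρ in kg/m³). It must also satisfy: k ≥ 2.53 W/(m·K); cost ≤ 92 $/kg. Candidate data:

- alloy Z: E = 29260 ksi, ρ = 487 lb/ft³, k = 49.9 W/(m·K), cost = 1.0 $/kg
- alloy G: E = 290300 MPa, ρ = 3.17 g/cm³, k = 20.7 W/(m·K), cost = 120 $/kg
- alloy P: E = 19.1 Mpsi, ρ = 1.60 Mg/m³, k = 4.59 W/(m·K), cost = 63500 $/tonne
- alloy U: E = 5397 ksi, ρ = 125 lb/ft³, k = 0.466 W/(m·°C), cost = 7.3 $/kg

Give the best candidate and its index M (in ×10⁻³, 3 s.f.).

Screen on constraints: k ≥ 2.53 W/(m·K); cost ≤ 92 $/kg. Survivors: alloy Z, alloy P.
Normalizing units and computing the index:
  alloy Z: E = 201.7 GPa, ρ = 7801 kg/m³
  alloy P: E = 131.7 GPa, ρ = 1600 kg/m³
  alloy P: M = 3.18×10⁻³
  alloy Z: M = 0.752×10⁻³
The maximum is for alloy P.

alloy P, M = 3.18×10⁻³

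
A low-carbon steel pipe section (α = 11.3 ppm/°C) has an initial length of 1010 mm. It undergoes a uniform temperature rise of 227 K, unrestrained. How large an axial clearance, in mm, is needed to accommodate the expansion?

ΔL = α·L₀·ΔT = 11.3×10⁻⁶ × 1010 mm × 227.0 K = 2.59 mm.

2.59 mm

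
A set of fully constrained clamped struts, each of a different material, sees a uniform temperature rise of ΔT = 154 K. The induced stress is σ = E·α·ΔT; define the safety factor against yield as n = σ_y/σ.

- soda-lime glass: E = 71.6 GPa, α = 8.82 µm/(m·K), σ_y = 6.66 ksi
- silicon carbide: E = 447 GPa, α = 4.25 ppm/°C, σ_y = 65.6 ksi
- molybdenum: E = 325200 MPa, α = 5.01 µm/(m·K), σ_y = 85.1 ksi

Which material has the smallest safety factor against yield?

soda-lime glass

In consistent units (E in GPa, α in ×10⁻⁶/K, σ_y in MPa):
  soda-lime glass: E = 71.60, α = 8.82, σ_y = 45.92 → σ = 97.3 MPa, n = 0.472
  silicon carbide: E = 447.0, α = 4.25, σ_y = 452.3 → σ = 293 MPa, n = 1.55
  molybdenum: E = 325.2, α = 5.01, σ_y = 586.7 → σ = 251 MPa, n = 2.34
Smallest n: soda-lime glass with n = 0.472.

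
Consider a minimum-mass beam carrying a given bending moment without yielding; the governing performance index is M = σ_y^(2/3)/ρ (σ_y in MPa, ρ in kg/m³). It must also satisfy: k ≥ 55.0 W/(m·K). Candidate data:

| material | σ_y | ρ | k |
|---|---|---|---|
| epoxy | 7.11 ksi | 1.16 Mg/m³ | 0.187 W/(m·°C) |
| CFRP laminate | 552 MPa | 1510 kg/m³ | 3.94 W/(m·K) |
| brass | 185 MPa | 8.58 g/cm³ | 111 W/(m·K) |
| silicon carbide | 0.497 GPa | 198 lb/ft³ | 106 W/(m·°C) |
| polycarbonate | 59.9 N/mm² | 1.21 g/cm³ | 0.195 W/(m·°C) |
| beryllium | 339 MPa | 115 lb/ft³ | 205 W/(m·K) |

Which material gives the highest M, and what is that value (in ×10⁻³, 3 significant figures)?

beryllium, M = 26.4×10⁻³

Screen on constraints: k ≥ 55.0 W/(m·K). Survivors: brass, silicon carbide, beryllium.
Putting every candidate on a common basis:
  brass: σ_y = 185.0 MPa, ρ = 8580 kg/m³
  silicon carbide: σ_y = 497.0 MPa, ρ = 3172 kg/m³
  beryllium: σ_y = 339.0 MPa, ρ = 1842 kg/m³
  beryllium: M = 26.4×10⁻³
  silicon carbide: M = 19.8×10⁻³
  brass: M = 3.78×10⁻³
The maximum is for beryllium.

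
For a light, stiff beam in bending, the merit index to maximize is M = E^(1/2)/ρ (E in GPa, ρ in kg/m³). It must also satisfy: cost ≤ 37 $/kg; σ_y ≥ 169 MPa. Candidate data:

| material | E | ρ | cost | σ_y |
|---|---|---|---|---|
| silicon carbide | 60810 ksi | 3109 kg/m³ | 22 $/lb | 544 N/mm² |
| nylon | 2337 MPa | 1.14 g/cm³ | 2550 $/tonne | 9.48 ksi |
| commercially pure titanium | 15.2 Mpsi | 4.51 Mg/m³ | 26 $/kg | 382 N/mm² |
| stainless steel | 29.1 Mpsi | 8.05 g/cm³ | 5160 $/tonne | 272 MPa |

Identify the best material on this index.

commercially pure titanium

Screen on constraints: cost ≤ 37 $/kg; σ_y ≥ 169 MPa. Survivors: commercially pure titanium, stainless steel.
Convert each candidate to consistent units, then evaluate M:
  commercially pure titanium: E = 104.8 GPa, ρ = 4510 kg/m³
  stainless steel: E = 200.6 GPa, ρ = 8050 kg/m³
  commercially pure titanium: M = 2.27×10⁻³
  stainless steel: M = 1.76×10⁻³
Commercially pure titanium ranks first.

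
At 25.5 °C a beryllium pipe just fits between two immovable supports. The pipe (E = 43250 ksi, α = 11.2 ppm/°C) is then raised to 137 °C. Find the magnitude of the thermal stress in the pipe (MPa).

E = 43250 ksi = 298.2 GPa.
ΔT = 111.5 K. Constrained thermal stress σ = E·α·ΔT = 298.2×10³ MPa × 11.2×10⁻⁶ × 111.5 = 372 MPa (compressive).

372 MPa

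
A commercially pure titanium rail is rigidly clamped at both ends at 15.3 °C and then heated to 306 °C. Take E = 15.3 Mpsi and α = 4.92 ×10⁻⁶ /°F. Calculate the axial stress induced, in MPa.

E = 15.3 Mpsi = 105.5 GPa.
α = 4.92×10⁻⁶/°F × 9/5 = 8.86×10⁻⁶/K.
ΔT = 290.7 K. Constrained thermal stress σ = E·α·ΔT = 105.5×10³ MPa × 8.86×10⁻⁶ × 290.7 = 272 MPa (compressive).

272 MPa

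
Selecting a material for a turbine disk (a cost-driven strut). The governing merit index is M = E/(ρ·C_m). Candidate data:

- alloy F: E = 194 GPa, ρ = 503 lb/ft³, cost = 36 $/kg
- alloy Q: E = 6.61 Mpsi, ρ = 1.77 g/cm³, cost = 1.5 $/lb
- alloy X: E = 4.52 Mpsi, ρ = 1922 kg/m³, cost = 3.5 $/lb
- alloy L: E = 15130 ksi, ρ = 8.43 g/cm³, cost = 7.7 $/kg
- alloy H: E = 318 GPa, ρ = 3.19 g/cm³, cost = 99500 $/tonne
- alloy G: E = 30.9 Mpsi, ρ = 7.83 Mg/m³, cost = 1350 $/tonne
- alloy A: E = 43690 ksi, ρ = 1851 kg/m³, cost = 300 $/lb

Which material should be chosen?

alloy G

Convert each candidate to consistent units, then evaluate M:
  alloy F: E = 194.0 GPa, ρ = 8057 kg/m³, cost = 36.00 $/kg
  alloy Q: E = 45.57 GPa, ρ = 1770 kg/m³, cost = 3.307 $/kg
  alloy X: E = 31.16 GPa, ρ = 1922 kg/m³, cost = 7.716 $/kg
  alloy L: E = 104.3 GPa, ρ = 8430 kg/m³, cost = 7.700 $/kg
  alloy H: E = 318.0 GPa, ρ = 3190 kg/m³, cost = 99.50 $/kg
  alloy G: E = 213.0 GPa, ρ = 7830 kg/m³, cost = 1.350 $/kg
  alloy A: E = 301.2 GPa, ρ = 1851 kg/m³, cost = 661.4 $/kg
  alloy G: M = 20.2 MN·m per $
  alloy Q: M = 7.79 MN·m per $
  alloy X: M = 2.10 MN·m per $
  alloy L: M = 1.61 MN·m per $
  alloy H: M = 1.00 MN·m per $
  alloy F: M = 0.669 MN·m per $
  alloy A: M = 0.246 MN·m per $
The maximum is for alloy G.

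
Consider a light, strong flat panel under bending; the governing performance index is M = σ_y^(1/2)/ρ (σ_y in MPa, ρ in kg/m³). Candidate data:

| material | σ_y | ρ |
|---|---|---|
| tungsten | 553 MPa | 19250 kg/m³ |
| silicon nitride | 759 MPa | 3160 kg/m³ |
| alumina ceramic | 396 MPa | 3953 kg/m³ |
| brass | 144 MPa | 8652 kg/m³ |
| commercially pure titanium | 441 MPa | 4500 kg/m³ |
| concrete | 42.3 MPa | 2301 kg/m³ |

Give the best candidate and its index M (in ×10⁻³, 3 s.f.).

silicon nitride, M = 8.72×10⁻³

Computing M directly (units already consistent):
  silicon nitride: M = 8.72×10⁻³
  alumina ceramic: M = 5.03×10⁻³
  commercially pure titanium: M = 4.67×10⁻³
  concrete: M = 2.83×10⁻³
  brass: M = 1.39×10⁻³
  tungsten: M = 1.22×10⁻³
Silicon nitride has the largest M.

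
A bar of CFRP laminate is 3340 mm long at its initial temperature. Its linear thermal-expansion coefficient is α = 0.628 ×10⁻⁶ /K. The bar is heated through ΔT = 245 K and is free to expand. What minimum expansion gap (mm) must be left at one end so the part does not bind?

ΔL = α·L₀·ΔT = 0.628×10⁻⁶ × 3340 mm × 245.0 K = 0.514 mm.

0.514 mm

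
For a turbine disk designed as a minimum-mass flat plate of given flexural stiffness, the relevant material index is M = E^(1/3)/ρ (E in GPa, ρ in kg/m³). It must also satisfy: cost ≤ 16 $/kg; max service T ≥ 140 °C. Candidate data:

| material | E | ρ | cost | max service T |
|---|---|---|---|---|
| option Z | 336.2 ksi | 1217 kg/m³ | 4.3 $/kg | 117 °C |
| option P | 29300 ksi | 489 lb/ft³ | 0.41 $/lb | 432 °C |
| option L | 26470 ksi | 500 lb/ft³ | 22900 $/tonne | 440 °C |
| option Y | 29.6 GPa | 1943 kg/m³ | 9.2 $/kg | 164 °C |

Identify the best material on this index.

option Y

Screen on constraints: cost ≤ 16 $/kg; max service T ≥ 140 °C. Survivors: option P, option Y.
Putting every candidate on a common basis:
  option P: E = 202.0 GPa, ρ = 7833 kg/m³
  option Y: E = 29.60 GPa, ρ = 1943 kg/m³
  option Y: M = 1.59×10⁻³
  option P: M = 0.749×10⁻³
Option Y has the largest M.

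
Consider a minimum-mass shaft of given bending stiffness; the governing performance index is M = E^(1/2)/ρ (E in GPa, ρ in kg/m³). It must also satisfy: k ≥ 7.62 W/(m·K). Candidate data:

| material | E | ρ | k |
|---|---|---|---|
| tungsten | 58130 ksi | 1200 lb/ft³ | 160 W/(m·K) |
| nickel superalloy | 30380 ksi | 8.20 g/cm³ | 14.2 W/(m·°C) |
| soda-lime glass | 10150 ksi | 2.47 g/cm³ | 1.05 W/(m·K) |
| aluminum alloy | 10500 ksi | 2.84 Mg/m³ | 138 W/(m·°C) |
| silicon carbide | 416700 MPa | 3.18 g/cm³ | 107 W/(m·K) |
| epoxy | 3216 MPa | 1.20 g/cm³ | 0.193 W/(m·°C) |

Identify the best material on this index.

silicon carbide

Screen on constraints: k ≥ 7.62 W/(m·K). Survivors: tungsten, nickel superalloy, aluminum alloy, silicon carbide.
Putting every candidate on a common basis:
  tungsten: E = 400.8 GPa, ρ = 19220 kg/m³
  nickel superalloy: E = 209.5 GPa, ρ = 8200 kg/m³
  aluminum alloy: E = 72.39 GPa, ρ = 2840 kg/m³
  silicon carbide: E = 416.7 GPa, ρ = 3180 kg/m³
  silicon carbide: M = 6.42×10⁻³
  aluminum alloy: M = 3.00×10⁻³
  nickel superalloy: M = 1.76×10⁻³
  tungsten: M = 1.04×10⁻³
The maximum is for silicon carbide.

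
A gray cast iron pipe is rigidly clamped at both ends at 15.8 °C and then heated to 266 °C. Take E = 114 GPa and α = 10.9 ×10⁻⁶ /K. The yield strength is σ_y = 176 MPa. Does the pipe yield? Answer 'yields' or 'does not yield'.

yields

ΔT = 250.2 K. Constrained thermal stress σ = E·α·ΔT = 114.0×10³ MPa × 10.9×10⁻⁶ × 250.2 = 311 MPa (compressive).
Compare to σ_y = 176 MPa: σ ≥ σ_y, so it yields.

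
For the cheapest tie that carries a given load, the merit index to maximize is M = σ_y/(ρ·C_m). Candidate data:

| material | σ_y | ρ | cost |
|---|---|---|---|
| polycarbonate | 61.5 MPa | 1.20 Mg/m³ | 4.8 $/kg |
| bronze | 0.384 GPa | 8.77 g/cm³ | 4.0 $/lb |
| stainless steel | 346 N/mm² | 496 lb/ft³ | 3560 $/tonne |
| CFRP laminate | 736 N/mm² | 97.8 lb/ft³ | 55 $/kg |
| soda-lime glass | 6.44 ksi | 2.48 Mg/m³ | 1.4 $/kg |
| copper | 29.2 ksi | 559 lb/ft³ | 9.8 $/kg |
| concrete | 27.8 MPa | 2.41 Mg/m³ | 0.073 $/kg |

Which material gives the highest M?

After converting to SI:
  polycarbonate: σ_y = 61.50 MPa, ρ = 1200 kg/m³, cost = 4.800 $/kg
  bronze: σ_y = 384.0 MPa, ρ = 8770 kg/m³, cost = 8.818 $/kg
  stainless steel: σ_y = 346.0 MPa, ρ = 7945 kg/m³, cost = 3.560 $/kg
  CFRP laminate: σ_y = 736.0 MPa, ρ = 1567 kg/m³, cost = 55.00 $/kg
  soda-lime glass: σ_y = 44.40 MPa, ρ = 2480 kg/m³, cost = 1.400 $/kg
  copper: σ_y = 201.3 MPa, ρ = 8954 kg/m³, cost = 9.800 $/kg
  concrete: σ_y = 27.80 MPa, ρ = 2410 kg/m³, cost = 0.07300 $/kg
  concrete: M = 158 kN·m per $
  soda-lime glass: M = 12.8 kN·m per $
  stainless steel: M = 12.2 kN·m per $
  polycarbonate: M = 10.7 kN·m per $
  CFRP laminate: M = 8.54 kN·m per $
  bronze: M = 4.97 kN·m per $
  copper: M = 2.29 kN·m per $
Highest index: concrete.

concrete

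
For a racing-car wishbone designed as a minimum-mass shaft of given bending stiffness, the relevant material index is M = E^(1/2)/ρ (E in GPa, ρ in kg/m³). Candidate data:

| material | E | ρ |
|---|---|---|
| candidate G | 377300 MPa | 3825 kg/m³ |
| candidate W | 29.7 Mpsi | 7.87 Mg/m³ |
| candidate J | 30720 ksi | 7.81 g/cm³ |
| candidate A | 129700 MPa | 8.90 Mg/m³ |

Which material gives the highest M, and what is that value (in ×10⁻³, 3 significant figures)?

Putting every candidate on a common basis:
  candidate G: E = 377.3 GPa, ρ = 3825 kg/m³
  candidate W: E = 204.8 GPa, ρ = 7870 kg/m³
  candidate J: E = 211.8 GPa, ρ = 7810 kg/m³
  candidate A: E = 129.7 GPa, ρ = 8900 kg/m³
  candidate G: M = 5.08×10⁻³
  candidate J: M = 1.86×10⁻³
  candidate W: M = 1.82×10⁻³
  candidate A: M = 1.28×10⁻³
Highest index: candidate G.

candidate G, M = 5.08×10⁻³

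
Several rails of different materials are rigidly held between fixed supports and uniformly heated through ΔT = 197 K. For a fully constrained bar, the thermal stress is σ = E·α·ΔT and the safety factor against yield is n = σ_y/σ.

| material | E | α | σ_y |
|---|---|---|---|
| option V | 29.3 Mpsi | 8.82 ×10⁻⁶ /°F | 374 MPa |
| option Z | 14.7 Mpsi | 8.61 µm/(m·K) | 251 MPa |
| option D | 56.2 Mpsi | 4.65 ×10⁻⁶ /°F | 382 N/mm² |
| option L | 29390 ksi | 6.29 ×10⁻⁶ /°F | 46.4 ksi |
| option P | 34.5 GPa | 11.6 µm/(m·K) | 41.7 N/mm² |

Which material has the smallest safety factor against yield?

option P

With everything in SI (GPa, ×10⁻⁶/K, MPa):
  option V: E = 202.0, α = 15.9, σ_y = 374.0 → σ = 632 MPa, n = 0.592
  option Z: E = 101.4, α = 8.61, σ_y = 251.0 → σ = 172 MPa, n = 1.46
  option D: E = 387.5, α = 8.37, σ_y = 382.0 → σ = 639 MPa, n = 0.598
  option L: E = 202.6, α = 11.3, σ_y = 319.9 → σ = 452 MPa, n = 0.708
  option P: E = 34.50, α = 11.6, σ_y = 41.70 → σ = 78.8 MPa, n = 0.529
Smallest n: option P with n = 0.529.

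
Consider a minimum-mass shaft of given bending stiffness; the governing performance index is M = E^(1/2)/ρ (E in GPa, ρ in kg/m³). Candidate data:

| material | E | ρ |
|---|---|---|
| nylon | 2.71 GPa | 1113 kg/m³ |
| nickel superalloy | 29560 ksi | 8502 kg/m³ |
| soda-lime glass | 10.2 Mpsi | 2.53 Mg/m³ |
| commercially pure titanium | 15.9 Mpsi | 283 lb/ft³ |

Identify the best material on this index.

In SI units:
  nylon: E = 2.710 GPa, ρ = 1113 kg/m³
  nickel superalloy: E = 203.8 GPa, ρ = 8502 kg/m³
  soda-lime glass: E = 70.33 GPa, ρ = 2530 kg/m³
  commercially pure titanium: E = 109.6 GPa, ρ = 4533 kg/m³
  soda-lime glass: M = 3.31×10⁻³
  commercially pure titanium: M = 2.31×10⁻³
  nickel superalloy: M = 1.68×10⁻³
  nylon: M = 1.48×10⁻³
Highest index: soda-lime glass.

soda-lime glass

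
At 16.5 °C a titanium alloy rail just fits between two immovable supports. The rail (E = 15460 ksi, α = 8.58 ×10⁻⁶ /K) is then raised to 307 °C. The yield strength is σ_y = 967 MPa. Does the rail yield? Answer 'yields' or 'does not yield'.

E = 15460 ksi = 106.6 GPa.
ΔT = 290.5 K. Constrained thermal stress σ = E·α·ΔT = 106.6×10³ MPa × 8.58×10⁻⁶ × 290.5 = 266 MPa (compressive).
Compare to σ_y = 967 MPa: σ < σ_y, so it does not yield.

does not yield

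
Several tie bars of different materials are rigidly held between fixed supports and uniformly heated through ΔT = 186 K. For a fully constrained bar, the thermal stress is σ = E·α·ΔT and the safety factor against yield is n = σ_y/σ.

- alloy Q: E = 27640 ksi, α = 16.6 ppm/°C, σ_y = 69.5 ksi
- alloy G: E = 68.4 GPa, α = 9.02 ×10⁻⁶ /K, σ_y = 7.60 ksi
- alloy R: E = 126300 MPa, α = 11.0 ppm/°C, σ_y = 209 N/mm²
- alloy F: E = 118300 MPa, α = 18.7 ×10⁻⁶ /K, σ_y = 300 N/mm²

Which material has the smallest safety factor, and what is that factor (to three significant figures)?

In consistent units (E in GPa, α in ×10⁻⁶/K, σ_y in MPa):
  alloy Q: E = 190.6, α = 16.6, σ_y = 479.2 → σ = 588 MPa, n = 0.814
  alloy G: E = 68.40, α = 9.02, σ_y = 52.40 → σ = 115 MPa, n = 0.457
  alloy R: E = 126.3, α = 11.0, σ_y = 209.0 → σ = 258 MPa, n = 0.809
  alloy F: E = 118.3, α = 18.7, σ_y = 300.0 → σ = 411 MPa, n = 0.729
Alloy G has the lowest safety factor, n = 0.457.

alloy G, n = 0.457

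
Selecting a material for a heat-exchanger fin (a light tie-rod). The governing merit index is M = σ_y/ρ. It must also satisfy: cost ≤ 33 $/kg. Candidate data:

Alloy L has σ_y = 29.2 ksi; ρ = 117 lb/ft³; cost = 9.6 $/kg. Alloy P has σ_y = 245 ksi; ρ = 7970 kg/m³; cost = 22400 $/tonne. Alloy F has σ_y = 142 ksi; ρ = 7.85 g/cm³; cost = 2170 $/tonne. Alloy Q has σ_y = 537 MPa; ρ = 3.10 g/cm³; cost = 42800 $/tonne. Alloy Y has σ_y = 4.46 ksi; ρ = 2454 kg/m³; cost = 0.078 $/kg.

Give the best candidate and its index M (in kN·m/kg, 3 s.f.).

Screen on constraints: cost ≤ 33 $/kg. Survivors: alloy L, alloy P, alloy F, alloy Y.
In SI units:
  alloy L: σ_y = 201.3 MPa, ρ = 1874 kg/m³
  alloy P: σ_y = 1689 MPa, ρ = 7970 kg/m³
  alloy F: σ_y = 979.1 MPa, ρ = 7850 kg/m³
  alloy Y: σ_y = 30.75 MPa, ρ = 2454 kg/m³
  alloy P: M = 212 kN·m/kg
  alloy F: M = 125 kN·m/kg
  alloy L: M = 107 kN·m/kg
  alloy Y: M = 12.5 kN·m/kg
Highest index: alloy P.

alloy P, M = 212 kN·m/kg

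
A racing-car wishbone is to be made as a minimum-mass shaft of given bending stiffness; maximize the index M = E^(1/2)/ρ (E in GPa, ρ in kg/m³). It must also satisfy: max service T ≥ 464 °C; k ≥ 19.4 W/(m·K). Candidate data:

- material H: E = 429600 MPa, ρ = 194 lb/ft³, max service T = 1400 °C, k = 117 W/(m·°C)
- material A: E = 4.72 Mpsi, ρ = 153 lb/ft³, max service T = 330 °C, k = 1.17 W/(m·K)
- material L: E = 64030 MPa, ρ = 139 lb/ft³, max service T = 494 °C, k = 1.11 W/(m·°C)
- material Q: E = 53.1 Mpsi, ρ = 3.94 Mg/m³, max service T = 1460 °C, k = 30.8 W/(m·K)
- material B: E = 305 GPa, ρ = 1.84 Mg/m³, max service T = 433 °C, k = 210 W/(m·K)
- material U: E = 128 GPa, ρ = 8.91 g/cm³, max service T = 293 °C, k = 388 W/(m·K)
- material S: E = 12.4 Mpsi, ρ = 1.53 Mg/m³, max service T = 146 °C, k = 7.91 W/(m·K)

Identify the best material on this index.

Screen on constraints: max service T ≥ 464 °C; k ≥ 19.4 W/(m·K). Survivors: material H, material Q.
Convert each candidate to consistent units, then evaluate M:
  material H: E = 429.6 GPa, ρ = 3108 kg/m³
  material Q: E = 366.1 GPa, ρ = 3940 kg/m³
  material H: M = 6.67×10⁻³
  material Q: M = 4.86×10⁻³
The maximum is for material H.

material H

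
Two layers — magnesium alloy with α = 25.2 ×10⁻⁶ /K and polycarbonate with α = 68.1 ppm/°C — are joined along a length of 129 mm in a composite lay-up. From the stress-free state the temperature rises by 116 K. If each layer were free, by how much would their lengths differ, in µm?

642 µm

Δα = |25.2 − 68.1|×10⁻⁶/K = 42.9×10⁻⁶/K.
ΔL_mismatch = Δα·L·ΔT = 42.9×10⁻⁶ × 129.0 mm × 116.0 K = 642 µm.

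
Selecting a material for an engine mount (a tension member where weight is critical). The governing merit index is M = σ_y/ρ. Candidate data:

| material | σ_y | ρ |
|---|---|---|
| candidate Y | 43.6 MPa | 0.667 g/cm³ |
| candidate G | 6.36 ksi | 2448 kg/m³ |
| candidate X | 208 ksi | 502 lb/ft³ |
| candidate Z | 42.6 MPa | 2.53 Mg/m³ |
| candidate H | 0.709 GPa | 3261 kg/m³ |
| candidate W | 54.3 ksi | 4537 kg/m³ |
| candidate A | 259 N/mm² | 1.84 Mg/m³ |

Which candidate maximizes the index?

candidate H

Convert each candidate to consistent units, then evaluate M:
  candidate Y: σ_y = 43.60 MPa, ρ = 667.0 kg/m³
  candidate G: σ_y = 43.85 MPa, ρ = 2448 kg/m³
  candidate X: σ_y = 1434 MPa, ρ = 8041 kg/m³
  candidate Z: σ_y = 42.60 MPa, ρ = 2530 kg/m³
  candidate H: σ_y = 709.0 MPa, ρ = 3261 kg/m³
  candidate W: σ_y = 374.4 MPa, ρ = 4537 kg/m³
  candidate A: σ_y = 259.0 MPa, ρ = 1840 kg/m³
  candidate H: M = 217 kN·m/kg
  candidate X: M = 178 kN·m/kg
  candidate A: M = 141 kN·m/kg
  candidate W: M = 82.5 kN·m/kg
  candidate Y: M = 65.4 kN·m/kg
  candidate G: M = 17.9 kN·m/kg
  candidate Z: M = 16.8 kN·m/kg
Candidate H has the largest M.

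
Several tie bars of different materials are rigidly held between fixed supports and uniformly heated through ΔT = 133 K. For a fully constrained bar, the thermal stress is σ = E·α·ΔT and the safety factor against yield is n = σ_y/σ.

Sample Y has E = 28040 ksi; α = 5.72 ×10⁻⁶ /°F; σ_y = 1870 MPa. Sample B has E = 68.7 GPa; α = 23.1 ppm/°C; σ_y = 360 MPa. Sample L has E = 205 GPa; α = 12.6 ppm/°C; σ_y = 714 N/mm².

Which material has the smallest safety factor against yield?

sample B

Per material, after unit conversion:
  sample Y: E = 193.3, α = 10.3, σ_y = 1870 → σ = 265 MPa, n = 7.06
  sample B: E = 68.70, α = 23.1, σ_y = 360.0 → σ = 211 MPa, n = 1.71
  sample L: E = 205.0, α = 12.6, σ_y = 714.0 → σ = 344 MPa, n = 2.08
Sample B has the lowest safety factor, n = 1.71.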